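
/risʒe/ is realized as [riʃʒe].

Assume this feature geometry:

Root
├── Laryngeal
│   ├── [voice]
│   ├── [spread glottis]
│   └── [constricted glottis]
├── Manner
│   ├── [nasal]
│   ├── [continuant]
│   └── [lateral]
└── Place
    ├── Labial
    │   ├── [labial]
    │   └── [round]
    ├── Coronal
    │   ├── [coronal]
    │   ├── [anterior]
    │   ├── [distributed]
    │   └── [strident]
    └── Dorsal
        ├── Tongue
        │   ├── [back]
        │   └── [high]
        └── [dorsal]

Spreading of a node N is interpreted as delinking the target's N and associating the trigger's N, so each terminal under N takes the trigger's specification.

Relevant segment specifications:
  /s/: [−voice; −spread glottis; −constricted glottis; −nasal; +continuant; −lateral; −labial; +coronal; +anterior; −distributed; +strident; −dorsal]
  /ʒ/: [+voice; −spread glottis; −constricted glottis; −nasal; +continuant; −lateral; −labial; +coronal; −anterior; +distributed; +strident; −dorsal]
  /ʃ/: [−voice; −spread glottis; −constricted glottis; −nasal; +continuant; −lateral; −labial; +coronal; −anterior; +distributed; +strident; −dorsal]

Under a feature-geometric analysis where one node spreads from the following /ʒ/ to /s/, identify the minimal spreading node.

The alternation /s/ → [ʃ] changes [anterior], [distributed] and nothing else.
These terminals are all dominated by Coronal, and no proper subconstituent of Coronal covers them all; Coronal is their lowest common ancestor.
If Coronal spreads, every terminal under it takes /ʒ/'s value, producing [ʃ] as observed.
[voice] stays as in /s/ although /ʒ/ differs there, so no node dominating it spread; among the remaining candidates Coronal is the lowest that derives the output.

Coronal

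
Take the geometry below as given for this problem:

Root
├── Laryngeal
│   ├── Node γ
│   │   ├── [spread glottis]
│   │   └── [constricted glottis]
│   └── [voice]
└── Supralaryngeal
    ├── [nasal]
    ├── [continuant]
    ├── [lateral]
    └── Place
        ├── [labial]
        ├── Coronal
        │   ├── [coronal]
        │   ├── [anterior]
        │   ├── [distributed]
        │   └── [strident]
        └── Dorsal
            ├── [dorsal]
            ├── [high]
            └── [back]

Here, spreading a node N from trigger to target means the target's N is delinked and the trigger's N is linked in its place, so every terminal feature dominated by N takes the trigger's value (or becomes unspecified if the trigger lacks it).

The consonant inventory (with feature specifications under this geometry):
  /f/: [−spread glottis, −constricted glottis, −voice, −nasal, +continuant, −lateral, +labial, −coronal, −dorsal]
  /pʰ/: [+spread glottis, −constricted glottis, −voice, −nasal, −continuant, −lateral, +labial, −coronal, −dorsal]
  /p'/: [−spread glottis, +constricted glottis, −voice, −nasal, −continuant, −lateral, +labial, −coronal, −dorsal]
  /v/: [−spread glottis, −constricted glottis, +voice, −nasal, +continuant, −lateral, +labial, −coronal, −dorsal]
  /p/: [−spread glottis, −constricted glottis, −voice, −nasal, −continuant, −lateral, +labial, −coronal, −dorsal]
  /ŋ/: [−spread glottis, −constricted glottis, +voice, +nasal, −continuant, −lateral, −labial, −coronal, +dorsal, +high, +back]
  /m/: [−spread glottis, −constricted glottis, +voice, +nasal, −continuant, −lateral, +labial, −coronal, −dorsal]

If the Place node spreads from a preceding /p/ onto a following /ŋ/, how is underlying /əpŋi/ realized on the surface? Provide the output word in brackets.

[əpmi]

Terminals under Place in this geometry: [labial], [coronal], [anterior], [distributed], [strident], [dorsal], [high], [back].
The target acquires /p/'s values for everything under Place — [+labial], [−coronal], [−dorsal] — while keeping its own [spread glottis], [constricted glottis], [voice], ….
This feature bundle is that of [m], so /əpŋi/ surfaces as [əpmi].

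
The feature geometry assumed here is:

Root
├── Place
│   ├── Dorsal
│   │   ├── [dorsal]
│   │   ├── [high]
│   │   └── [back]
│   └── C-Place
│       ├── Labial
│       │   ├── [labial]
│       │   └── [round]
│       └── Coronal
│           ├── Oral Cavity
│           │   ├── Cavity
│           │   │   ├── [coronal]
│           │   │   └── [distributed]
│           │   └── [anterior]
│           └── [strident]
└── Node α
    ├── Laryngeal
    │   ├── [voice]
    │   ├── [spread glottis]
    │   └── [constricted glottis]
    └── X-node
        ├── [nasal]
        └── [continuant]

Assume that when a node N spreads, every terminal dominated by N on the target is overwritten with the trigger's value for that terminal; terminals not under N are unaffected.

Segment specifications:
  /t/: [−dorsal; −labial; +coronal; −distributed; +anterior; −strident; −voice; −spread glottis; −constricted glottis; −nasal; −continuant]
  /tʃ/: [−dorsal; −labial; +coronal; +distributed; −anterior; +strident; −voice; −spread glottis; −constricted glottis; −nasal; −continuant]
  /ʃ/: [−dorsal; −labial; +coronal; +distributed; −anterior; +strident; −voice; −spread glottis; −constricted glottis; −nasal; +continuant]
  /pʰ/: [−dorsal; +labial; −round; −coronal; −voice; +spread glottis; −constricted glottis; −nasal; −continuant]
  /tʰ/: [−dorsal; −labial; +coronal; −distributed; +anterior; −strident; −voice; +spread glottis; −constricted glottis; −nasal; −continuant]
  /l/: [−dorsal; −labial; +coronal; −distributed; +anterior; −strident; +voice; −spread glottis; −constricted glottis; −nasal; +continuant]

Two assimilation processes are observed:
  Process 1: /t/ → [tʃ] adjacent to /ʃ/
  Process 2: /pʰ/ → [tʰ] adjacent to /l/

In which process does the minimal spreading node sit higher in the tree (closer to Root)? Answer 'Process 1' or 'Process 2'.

Process 2

Process 1: the features that change are [anterior], [distributed], [strident]; the minimal node is Coronal (depth 3).
Process 2: the features that change are [labial], [round], [coronal], [anterior], [distributed], [strident]; the minimal node is C-Place (depth 2).
Depth 2 < depth 3; Process 2 involves the structurally higher constituent C-Place.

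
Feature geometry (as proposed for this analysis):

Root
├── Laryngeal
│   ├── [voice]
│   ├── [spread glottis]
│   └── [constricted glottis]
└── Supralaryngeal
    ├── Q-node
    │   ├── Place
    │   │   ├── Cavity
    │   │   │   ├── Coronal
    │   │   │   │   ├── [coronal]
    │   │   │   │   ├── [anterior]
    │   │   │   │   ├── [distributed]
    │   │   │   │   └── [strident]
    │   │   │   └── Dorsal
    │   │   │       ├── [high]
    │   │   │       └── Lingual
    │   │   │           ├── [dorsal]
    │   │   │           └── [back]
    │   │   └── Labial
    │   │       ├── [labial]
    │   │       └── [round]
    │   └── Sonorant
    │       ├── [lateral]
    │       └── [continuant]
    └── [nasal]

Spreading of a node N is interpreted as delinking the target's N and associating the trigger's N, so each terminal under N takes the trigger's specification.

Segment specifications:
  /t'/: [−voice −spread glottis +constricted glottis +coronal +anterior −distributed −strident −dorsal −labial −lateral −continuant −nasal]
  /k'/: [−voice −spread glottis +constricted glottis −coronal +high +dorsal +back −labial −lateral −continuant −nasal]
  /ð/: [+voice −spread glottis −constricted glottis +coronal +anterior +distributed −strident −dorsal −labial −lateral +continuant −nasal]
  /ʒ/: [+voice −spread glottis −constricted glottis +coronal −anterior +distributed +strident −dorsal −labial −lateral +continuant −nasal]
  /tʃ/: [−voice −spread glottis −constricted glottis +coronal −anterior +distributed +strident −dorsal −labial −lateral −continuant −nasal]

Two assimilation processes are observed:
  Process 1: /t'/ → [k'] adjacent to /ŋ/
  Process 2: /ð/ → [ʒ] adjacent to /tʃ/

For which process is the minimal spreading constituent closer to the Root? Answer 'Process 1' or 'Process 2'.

Process 1

Process 1: the features that change are [coronal], [anterior], [distributed], [strident], [dorsal], [high], [back]; the minimal node is Cavity (depth 4).
Process 2: the features that change are [anterior], [strident]; the minimal node is Coronal (depth 5).
Cavity is closer to Root than Coronal, so Process 1 spreads the higher node.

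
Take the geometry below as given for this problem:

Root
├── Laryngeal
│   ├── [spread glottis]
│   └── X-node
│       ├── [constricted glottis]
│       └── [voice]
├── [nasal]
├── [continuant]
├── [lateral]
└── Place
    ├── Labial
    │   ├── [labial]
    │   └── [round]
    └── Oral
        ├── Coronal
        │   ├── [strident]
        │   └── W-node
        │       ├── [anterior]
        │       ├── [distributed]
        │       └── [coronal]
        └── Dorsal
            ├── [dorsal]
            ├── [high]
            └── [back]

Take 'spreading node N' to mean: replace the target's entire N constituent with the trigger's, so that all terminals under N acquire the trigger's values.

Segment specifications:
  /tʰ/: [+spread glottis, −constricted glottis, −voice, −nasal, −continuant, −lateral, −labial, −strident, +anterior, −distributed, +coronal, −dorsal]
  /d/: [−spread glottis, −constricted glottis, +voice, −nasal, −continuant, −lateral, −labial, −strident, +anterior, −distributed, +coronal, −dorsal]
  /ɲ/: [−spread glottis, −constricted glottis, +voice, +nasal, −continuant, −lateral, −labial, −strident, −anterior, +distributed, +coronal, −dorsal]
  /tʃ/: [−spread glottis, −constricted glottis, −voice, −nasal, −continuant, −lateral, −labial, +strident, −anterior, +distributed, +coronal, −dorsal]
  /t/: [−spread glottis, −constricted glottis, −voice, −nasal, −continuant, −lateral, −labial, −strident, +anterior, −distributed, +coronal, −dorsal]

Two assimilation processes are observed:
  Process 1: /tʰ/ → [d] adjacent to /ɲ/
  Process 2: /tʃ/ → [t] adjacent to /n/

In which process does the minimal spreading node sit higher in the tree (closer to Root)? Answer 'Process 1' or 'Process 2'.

Process 1

Process 1 alters [voice], [spread glottis]; the lowest common ancestor is Laryngeal (depth 1 from Root).
In Process 2, [anterior], [distributed], [strident] change, so the minimal spreading node is Coronal at depth 3.
Depth 1 < depth 3; Process 1 involves the structurally higher constituent Laryngeal.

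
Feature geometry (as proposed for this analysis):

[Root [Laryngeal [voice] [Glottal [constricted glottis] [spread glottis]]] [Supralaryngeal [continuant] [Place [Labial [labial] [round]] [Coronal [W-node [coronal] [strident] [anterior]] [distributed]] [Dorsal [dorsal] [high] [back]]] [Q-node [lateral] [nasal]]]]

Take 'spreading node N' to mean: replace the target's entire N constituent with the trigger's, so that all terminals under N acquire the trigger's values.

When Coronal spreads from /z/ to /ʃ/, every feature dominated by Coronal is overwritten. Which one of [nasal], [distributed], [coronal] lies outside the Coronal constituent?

[nasal]

Under this geometry, Coronal contains [coronal], [strident], [anterior], [distributed].
Of the listed options, [distributed], [coronal] are among these and would be overwritten by spreading Coronal.
[nasal] attaches under Q-node, not under Coronal, so /ʃ/ retains its own value for [nasal].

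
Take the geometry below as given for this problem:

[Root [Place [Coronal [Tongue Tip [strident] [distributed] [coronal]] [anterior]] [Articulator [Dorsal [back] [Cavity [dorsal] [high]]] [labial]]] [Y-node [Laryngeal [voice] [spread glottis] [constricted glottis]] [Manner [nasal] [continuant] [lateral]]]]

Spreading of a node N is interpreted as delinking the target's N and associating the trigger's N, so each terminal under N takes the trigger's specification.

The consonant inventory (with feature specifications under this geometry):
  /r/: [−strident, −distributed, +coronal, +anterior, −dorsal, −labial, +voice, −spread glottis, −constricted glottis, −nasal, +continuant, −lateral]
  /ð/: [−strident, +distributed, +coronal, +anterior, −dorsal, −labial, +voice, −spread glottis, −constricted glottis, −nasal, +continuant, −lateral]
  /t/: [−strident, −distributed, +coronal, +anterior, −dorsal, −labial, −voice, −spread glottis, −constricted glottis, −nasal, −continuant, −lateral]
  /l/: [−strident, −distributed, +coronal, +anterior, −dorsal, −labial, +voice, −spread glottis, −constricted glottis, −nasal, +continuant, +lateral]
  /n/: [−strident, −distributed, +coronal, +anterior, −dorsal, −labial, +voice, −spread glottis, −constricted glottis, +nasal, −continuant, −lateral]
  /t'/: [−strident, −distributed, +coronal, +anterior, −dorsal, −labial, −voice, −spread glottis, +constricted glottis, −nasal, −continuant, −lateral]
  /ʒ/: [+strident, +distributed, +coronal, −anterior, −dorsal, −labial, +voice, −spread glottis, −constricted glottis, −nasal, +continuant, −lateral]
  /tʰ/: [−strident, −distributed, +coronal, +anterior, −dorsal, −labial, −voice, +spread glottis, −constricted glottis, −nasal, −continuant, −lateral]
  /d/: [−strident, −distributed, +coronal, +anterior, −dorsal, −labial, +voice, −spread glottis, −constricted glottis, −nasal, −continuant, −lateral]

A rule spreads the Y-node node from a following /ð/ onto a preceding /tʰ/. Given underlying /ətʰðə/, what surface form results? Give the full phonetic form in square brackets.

Terminals under Y-node in this geometry: [voice], [spread glottis], [constricted glottis], [nasal], [continuant], [lateral].
Spreading Y-node from /ð/ onto /tʰ/ replaces those values with /ð/'s: [+voice], [−spread glottis], [−constricted glottis], [−nasal], [+continuant], [−lateral]. Features outside Y-node ([strident], [distributed], [coronal], …) stay as in /tʰ/.
The resulting bundle matches /r/ in the inventory; substituting it for /tʰ/ gives [ərðə].

[ərðə]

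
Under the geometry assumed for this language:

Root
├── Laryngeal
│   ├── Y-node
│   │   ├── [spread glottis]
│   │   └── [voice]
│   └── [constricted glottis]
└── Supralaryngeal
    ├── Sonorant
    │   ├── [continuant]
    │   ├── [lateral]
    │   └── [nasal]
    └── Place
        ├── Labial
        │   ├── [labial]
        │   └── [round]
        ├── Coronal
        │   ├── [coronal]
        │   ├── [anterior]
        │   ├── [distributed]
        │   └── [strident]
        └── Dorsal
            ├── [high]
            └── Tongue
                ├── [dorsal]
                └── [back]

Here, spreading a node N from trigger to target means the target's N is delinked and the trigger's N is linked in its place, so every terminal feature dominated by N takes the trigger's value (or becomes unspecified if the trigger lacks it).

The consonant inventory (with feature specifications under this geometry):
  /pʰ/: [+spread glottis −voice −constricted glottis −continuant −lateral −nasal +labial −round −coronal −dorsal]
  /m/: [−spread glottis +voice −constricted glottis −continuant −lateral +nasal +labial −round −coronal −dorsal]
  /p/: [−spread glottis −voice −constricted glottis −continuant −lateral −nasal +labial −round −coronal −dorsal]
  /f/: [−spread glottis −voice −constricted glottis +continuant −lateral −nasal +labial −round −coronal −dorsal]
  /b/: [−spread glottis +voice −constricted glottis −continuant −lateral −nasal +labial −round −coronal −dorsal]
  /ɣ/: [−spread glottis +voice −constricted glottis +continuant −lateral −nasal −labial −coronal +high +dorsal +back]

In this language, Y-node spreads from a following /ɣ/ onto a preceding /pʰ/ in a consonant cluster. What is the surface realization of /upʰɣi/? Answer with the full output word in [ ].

The Y-node node dominates the terminals [spread glottis], [voice].
The target acquires /ɣ/'s values for everything under Y-node — [−spread glottis], [+voice] — while keeping its own [constricted glottis], [continuant], [lateral], ….
This feature bundle is that of [b], so /upʰɣi/ surfaces as [ubɣi].

[ubɣi]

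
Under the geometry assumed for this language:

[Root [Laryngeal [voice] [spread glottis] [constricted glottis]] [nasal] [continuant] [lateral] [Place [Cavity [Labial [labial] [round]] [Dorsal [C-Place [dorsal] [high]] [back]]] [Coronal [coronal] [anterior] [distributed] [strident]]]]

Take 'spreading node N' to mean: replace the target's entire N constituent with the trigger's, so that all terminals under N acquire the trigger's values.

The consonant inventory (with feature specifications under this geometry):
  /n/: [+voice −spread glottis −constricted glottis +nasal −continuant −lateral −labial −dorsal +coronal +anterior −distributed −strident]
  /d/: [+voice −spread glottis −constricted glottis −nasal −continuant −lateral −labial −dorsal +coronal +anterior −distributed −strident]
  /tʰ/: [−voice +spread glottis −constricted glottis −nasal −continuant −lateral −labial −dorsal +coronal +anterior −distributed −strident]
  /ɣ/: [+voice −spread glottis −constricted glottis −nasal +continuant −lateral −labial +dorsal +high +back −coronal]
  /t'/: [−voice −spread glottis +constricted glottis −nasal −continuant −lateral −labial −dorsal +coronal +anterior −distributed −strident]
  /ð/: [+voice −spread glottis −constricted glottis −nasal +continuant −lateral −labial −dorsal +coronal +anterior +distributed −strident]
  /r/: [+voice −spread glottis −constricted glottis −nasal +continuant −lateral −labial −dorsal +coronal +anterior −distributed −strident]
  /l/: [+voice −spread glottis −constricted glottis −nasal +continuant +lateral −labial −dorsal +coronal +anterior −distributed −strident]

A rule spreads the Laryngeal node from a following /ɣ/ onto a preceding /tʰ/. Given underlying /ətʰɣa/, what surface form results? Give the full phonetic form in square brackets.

[ədɣa]

Terminals under Laryngeal in this geometry: [voice], [spread glottis], [constricted glottis].
Spreading Laryngeal from /ɣ/ onto /tʰ/ replaces those values with /ɣ/'s: [+voice], [−spread glottis], [−constricted glottis]. Features outside Laryngeal ([nasal], [continuant], [lateral], …) stay as in /tʰ/.
The resulting bundle matches /d/ in the inventory; substituting it for /tʰ/ gives [ədɣa].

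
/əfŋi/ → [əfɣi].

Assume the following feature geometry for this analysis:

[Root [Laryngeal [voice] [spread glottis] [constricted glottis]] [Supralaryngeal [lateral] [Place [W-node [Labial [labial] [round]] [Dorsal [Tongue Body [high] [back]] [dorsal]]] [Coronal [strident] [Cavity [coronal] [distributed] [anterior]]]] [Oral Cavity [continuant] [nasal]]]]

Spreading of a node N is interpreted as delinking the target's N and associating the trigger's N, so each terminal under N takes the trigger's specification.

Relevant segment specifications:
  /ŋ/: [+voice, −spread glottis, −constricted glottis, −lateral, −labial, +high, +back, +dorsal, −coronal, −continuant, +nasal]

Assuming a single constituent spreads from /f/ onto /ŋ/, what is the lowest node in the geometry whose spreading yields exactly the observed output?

Comparing /ŋ/ with its surface form [ɣ], the features that change are [nasal], [continuant].
These terminals are all dominated by Oral Cavity, and no proper subconstituent of Oral Cavity covers them all; Oral Cavity is their lowest common ancestor.
Spreading Oral Cavity from /f/ overwrites each of those terminals with /f/'s values, yielding exactly [ɣ].
[dorsal], [labial] — on which /f/ differs from /ŋ/ — are unchanged, so neither Supralaryngeal nor anything higher can have spread; the constituent is no larger than Oral Cavity.

Oral Cavity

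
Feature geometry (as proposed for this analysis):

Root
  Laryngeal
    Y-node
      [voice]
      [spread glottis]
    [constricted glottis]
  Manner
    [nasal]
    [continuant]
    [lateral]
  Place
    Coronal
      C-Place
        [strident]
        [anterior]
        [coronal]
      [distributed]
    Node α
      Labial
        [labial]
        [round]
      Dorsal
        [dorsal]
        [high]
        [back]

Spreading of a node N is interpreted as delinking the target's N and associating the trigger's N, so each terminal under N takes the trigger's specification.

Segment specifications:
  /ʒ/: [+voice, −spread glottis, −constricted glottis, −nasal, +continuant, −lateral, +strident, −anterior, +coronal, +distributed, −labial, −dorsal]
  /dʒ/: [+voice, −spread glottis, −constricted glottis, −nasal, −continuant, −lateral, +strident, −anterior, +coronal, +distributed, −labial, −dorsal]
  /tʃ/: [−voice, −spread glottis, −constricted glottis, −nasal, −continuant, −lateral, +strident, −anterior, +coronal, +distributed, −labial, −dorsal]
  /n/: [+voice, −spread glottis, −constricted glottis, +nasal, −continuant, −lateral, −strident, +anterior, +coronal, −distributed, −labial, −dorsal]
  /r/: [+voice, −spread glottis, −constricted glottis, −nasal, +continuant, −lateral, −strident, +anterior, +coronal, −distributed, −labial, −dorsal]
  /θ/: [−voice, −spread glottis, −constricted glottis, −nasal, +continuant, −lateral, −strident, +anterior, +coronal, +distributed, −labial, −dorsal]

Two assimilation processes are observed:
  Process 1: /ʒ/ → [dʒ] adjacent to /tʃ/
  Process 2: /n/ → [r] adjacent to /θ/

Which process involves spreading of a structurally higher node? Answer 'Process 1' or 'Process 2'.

Process 1: the feature that changes is [continuant]; the minimal node is [continuant] (depth 2).
In Process 2, [nasal], [continuant] change, so the minimal spreading node is Manner at depth 1.
Depth 1 < depth 2; Process 2 involves the structurally higher constituent Manner.

Process 2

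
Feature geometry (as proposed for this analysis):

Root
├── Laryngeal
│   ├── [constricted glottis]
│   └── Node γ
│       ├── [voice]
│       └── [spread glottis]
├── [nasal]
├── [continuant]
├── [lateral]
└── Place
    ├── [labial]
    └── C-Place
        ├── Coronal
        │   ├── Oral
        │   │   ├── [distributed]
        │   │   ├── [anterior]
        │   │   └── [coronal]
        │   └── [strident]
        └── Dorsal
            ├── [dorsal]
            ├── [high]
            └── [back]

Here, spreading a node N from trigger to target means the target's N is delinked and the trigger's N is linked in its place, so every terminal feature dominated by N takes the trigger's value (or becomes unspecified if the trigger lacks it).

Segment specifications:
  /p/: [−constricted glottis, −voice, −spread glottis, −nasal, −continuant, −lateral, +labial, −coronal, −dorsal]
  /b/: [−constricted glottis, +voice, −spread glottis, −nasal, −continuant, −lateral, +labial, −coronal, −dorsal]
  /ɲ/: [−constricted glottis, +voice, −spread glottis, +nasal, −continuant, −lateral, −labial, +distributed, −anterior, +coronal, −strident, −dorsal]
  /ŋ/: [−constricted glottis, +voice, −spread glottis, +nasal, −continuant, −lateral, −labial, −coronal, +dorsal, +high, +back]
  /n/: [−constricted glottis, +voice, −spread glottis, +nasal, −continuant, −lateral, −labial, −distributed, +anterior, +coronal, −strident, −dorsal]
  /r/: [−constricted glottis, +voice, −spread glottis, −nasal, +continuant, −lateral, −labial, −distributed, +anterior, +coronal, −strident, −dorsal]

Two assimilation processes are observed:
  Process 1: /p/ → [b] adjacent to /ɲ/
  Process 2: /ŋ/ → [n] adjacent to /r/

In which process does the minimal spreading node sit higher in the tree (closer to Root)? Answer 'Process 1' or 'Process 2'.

Process 2

Process 1 alters [voice]; the lowest dominating node is [voice] (depth 3 from Root).
In Process 2, [coronal], [anterior], [distributed], [strident], [dorsal], [high], [back] change, so the minimal spreading node is C-Place at depth 2.
C-Place is closer to Root than [voice], so Process 2 spreads the higher node.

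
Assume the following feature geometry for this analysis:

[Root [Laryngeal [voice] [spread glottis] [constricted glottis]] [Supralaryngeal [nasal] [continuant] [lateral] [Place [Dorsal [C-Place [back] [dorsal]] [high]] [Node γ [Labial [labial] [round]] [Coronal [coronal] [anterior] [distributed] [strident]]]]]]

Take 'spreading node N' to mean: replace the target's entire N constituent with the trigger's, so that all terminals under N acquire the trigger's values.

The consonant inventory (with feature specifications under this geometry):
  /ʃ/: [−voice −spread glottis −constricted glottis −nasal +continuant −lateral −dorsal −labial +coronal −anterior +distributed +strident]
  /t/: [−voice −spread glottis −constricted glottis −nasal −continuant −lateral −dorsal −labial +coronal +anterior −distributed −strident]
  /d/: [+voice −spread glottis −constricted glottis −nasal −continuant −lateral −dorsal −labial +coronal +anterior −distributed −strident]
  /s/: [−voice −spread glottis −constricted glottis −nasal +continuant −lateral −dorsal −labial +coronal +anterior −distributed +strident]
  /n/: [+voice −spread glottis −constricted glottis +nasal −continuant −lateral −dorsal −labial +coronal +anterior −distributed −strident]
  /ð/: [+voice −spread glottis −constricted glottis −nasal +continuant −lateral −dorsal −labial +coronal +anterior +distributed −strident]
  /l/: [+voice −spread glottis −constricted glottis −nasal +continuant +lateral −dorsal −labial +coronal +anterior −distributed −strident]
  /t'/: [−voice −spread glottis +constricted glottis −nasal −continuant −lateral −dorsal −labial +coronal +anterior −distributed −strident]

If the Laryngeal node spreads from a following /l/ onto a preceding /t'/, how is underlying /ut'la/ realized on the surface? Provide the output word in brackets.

Laryngeal immediately or transitively dominates [voice], [spread glottis], [constricted glottis].
After delinking /t'/'s Laryngeal and linking /l/'s, the affected terminals become [+voice], [−spread glottis], [−constricted glottis]; [nasal], [continuant], [lateral], … (outside Laryngeal) are retained from /t'/.
The resulting bundle matches /d/ in the inventory; substituting it for /t'/ gives [udla].

[udla]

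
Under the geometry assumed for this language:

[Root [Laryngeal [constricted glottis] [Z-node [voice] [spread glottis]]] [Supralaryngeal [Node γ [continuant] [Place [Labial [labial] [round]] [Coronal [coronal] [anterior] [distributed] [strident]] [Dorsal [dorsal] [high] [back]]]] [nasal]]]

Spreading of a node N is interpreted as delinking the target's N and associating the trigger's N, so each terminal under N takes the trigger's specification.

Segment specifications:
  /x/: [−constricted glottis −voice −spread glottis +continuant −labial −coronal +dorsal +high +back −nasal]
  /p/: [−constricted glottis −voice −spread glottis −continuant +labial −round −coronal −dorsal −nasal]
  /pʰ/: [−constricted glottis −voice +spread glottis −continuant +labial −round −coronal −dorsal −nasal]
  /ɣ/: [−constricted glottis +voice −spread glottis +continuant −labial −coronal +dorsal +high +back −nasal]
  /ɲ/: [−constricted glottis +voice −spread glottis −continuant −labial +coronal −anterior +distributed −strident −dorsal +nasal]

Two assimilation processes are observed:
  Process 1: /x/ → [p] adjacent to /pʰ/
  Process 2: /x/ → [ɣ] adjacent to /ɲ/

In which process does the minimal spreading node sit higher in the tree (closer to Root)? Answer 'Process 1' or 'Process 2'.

Process 1: the features that change are [continuant], [labial], [round], [dorsal], [high], [back]; the minimal node is Node γ (depth 2).
In Process 2, [voice] changes, so the minimal spreading node is [voice] at depth 3.
Node γ (depth 2) sits above [voice] (depth 3), making Process 1 the one with the higher spreading node.

Process 1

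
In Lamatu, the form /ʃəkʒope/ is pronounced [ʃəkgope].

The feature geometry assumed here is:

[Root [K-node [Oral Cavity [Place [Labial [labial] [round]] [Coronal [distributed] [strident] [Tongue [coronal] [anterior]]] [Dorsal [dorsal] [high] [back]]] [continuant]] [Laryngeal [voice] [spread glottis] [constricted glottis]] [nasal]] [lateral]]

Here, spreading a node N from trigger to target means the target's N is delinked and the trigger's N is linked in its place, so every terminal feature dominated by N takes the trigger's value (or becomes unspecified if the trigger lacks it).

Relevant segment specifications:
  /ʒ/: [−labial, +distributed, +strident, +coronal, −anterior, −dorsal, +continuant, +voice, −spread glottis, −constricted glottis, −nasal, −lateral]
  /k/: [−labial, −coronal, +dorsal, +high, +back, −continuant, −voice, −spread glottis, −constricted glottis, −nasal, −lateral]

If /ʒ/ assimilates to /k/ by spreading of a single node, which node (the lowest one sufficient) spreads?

Comparing /ʒ/ with its surface form [g], the features that change are [continuant], [coronal], [anterior], [distributed], [strident], [dorsal], [high], [back].
In this geometry the lowest node dominating all of them is Oral Cavity: every daughter of Oral Cavity dominates only a proper subset, so no lower node suffices.
Delinking /ʒ/'s Oral Cavity and associating /k/'s Oral Cavity gives precisely the feature bundle of [g].
Since [voice] is preserved even though /k/ disagrees there, no node above Oral Cavity spread.

Oral Cavity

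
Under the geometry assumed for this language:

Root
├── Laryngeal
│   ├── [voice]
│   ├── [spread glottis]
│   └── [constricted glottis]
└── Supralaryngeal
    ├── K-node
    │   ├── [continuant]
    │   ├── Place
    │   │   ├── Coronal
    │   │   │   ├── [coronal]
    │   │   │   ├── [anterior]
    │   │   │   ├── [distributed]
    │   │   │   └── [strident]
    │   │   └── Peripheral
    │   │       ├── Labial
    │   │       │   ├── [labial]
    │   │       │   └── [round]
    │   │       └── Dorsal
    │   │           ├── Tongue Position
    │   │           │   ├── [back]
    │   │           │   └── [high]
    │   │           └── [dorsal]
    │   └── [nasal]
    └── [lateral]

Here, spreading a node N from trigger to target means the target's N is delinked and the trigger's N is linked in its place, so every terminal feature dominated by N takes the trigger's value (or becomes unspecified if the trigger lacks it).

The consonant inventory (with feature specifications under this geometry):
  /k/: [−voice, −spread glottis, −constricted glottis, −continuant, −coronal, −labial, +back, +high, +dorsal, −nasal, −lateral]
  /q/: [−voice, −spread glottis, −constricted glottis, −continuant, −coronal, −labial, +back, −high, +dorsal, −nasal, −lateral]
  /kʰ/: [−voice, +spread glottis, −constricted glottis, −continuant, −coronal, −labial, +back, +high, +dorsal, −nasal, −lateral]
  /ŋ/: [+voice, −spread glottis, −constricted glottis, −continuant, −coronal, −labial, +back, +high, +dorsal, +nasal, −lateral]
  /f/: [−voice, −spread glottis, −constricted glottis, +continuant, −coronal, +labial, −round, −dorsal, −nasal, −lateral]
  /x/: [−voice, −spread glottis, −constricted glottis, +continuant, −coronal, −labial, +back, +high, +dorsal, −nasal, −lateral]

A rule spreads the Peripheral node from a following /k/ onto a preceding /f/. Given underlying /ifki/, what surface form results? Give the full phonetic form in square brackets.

[ixki]

The Peripheral node dominates the terminals [labial], [round], [back], [high], [dorsal].
The target acquires /k/'s values for everything under Peripheral — [−labial], [+back], [+high], [+dorsal] — while keeping its own [voice], [spread glottis], [constricted glottis], ….
The resulting bundle matches /x/ in the inventory; substituting it for /f/ gives [ixki].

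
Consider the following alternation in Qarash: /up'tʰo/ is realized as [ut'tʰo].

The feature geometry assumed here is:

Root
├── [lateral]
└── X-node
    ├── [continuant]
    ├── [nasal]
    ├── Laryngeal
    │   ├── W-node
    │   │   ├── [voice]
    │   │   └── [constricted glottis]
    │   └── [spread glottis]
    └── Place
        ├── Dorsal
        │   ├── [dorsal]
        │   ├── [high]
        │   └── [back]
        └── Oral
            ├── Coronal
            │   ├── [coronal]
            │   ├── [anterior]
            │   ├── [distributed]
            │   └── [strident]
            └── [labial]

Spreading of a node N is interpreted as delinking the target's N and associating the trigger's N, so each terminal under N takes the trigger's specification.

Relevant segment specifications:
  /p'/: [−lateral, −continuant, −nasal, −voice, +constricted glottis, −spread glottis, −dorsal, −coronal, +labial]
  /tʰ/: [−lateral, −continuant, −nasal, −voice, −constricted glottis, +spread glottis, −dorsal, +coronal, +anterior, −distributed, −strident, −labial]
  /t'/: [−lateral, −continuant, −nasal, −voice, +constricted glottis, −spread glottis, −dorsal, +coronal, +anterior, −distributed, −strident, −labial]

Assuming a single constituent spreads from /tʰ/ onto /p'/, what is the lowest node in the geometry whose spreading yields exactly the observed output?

Oral

/p'/ and [t'] differ in [labial], [coronal], [anterior], [distributed], [strident]; every other specified feature is identical.
In this geometry the lowest node dominating all of them is Oral: every daughter of Oral dominates only a proper subset, so no lower node suffices.
Delinking /p'/'s Oral and associating /tʰ/'s Oral gives precisely the feature bundle of [t'].
[constricted glottis], [spread glottis] stay as in /p'/ although /tʰ/ differs there, so no node dominating them spread; among the remaining candidates Oral is the lowest that derives the output.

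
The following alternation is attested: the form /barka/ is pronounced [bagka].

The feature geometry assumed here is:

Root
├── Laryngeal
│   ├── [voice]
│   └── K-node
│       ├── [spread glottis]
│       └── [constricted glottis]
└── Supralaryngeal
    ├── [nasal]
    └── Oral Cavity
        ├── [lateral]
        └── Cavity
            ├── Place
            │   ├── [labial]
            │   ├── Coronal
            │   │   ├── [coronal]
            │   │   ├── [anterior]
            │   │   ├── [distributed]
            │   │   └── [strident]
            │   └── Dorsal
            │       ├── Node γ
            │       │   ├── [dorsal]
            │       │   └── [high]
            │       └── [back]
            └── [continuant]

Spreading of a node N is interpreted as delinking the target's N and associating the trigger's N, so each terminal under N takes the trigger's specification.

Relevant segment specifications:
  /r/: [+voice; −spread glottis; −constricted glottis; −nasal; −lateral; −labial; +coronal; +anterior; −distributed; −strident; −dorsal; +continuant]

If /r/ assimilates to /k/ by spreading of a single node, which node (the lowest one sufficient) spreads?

Comparing /r/ with its surface form [g], the features that change are [continuant], [coronal], [anterior], [distributed], [strident], [dorsal], [high], [back].
In this geometry the lowest node dominating all of them is Cavity: every daughter of Cavity dominates only a proper subset, so no lower node suffices.
If Cavity spreads, every terminal under it takes /k/'s value, producing [g] as observed.
[voice] stays as in /r/ although /k/ differs there, so no node dominating it spread; among the remaining candidates Cavity is the lowest that derives the output.

Cavity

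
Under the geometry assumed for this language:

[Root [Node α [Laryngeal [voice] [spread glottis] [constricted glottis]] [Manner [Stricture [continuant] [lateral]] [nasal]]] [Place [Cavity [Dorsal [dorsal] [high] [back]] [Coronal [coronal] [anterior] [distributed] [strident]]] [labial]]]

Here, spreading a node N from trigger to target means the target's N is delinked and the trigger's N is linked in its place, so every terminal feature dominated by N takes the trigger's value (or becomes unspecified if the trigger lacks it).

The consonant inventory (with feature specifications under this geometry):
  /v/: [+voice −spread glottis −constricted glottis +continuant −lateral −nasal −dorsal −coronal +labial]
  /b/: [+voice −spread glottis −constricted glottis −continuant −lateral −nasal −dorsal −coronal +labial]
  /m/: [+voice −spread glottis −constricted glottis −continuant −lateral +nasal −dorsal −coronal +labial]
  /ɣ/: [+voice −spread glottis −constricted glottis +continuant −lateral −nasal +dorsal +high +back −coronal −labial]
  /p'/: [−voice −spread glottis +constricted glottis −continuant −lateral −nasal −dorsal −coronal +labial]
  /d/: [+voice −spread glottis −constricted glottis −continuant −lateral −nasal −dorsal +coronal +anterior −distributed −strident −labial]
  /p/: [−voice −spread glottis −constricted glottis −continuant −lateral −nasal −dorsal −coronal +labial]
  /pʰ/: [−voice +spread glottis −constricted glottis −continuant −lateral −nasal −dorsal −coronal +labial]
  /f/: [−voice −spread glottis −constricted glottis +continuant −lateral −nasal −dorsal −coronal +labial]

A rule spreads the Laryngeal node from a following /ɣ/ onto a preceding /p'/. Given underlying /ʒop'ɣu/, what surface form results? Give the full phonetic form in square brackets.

[ʒobɣu]

Terminals under Laryngeal in this geometry: [voice], [spread glottis], [constricted glottis].
Spreading Laryngeal from /ɣ/ onto /p'/ replaces those values with /ɣ/'s: [+voice], [−spread glottis], [−constricted glottis]. Features outside Laryngeal ([continuant], [lateral], [nasal], …) stay as in /p'/.
This feature bundle is that of [b], so /ʒop'ɣu/ surfaces as [ʒobɣu].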